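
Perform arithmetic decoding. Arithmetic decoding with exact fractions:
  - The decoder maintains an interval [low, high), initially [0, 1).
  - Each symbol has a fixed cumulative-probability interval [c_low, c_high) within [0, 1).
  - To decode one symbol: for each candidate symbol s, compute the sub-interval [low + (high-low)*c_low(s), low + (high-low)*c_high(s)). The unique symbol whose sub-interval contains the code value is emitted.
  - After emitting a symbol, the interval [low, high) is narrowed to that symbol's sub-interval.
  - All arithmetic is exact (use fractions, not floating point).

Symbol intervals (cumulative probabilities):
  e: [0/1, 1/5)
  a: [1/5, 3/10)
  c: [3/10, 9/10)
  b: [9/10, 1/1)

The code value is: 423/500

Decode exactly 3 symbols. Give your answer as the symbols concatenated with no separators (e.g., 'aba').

Answer: cbe

Derivation:
Step 1: interval [0/1, 1/1), width = 1/1 - 0/1 = 1/1
  'e': [0/1 + 1/1*0/1, 0/1 + 1/1*1/5) = [0/1, 1/5)
  'a': [0/1 + 1/1*1/5, 0/1 + 1/1*3/10) = [1/5, 3/10)
  'c': [0/1 + 1/1*3/10, 0/1 + 1/1*9/10) = [3/10, 9/10) <- contains code 423/500
  'b': [0/1 + 1/1*9/10, 0/1 + 1/1*1/1) = [9/10, 1/1)
  emit 'c', narrow to [3/10, 9/10)
Step 2: interval [3/10, 9/10), width = 9/10 - 3/10 = 3/5
  'e': [3/10 + 3/5*0/1, 3/10 + 3/5*1/5) = [3/10, 21/50)
  'a': [3/10 + 3/5*1/5, 3/10 + 3/5*3/10) = [21/50, 12/25)
  'c': [3/10 + 3/5*3/10, 3/10 + 3/5*9/10) = [12/25, 21/25)
  'b': [3/10 + 3/5*9/10, 3/10 + 3/5*1/1) = [21/25, 9/10) <- contains code 423/500
  emit 'b', narrow to [21/25, 9/10)
Step 3: interval [21/25, 9/10), width = 9/10 - 21/25 = 3/50
  'e': [21/25 + 3/50*0/1, 21/25 + 3/50*1/5) = [21/25, 213/250) <- contains code 423/500
  'a': [21/25 + 3/50*1/5, 21/25 + 3/50*3/10) = [213/250, 429/500)
  'c': [21/25 + 3/50*3/10, 21/25 + 3/50*9/10) = [429/500, 447/500)
  'b': [21/25 + 3/50*9/10, 21/25 + 3/50*1/1) = [447/500, 9/10)
  emit 'e', narrow to [21/25, 213/250)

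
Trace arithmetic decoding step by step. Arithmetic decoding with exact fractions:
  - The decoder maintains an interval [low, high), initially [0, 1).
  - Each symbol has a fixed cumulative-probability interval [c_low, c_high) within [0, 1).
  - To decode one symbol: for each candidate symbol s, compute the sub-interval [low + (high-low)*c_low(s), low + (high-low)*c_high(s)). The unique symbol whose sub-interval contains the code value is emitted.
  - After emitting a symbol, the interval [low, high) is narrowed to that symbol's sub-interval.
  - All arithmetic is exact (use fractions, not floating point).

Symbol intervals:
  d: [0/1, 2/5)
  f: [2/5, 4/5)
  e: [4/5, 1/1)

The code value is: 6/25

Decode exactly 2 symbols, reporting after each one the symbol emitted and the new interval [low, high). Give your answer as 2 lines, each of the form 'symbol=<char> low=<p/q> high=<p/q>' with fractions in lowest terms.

Answer: symbol=d low=0/1 high=2/5
symbol=f low=4/25 high=8/25

Derivation:
Step 1: interval [0/1, 1/1), width = 1/1 - 0/1 = 1/1
  'd': [0/1 + 1/1*0/1, 0/1 + 1/1*2/5) = [0/1, 2/5) <- contains code 6/25
  'f': [0/1 + 1/1*2/5, 0/1 + 1/1*4/5) = [2/5, 4/5)
  'e': [0/1 + 1/1*4/5, 0/1 + 1/1*1/1) = [4/5, 1/1)
  emit 'd', narrow to [0/1, 2/5)
Step 2: interval [0/1, 2/5), width = 2/5 - 0/1 = 2/5
  'd': [0/1 + 2/5*0/1, 0/1 + 2/5*2/5) = [0/1, 4/25)
  'f': [0/1 + 2/5*2/5, 0/1 + 2/5*4/5) = [4/25, 8/25) <- contains code 6/25
  'e': [0/1 + 2/5*4/5, 0/1 + 2/5*1/1) = [8/25, 2/5)
  emit 'f', narrow to [4/25, 8/25)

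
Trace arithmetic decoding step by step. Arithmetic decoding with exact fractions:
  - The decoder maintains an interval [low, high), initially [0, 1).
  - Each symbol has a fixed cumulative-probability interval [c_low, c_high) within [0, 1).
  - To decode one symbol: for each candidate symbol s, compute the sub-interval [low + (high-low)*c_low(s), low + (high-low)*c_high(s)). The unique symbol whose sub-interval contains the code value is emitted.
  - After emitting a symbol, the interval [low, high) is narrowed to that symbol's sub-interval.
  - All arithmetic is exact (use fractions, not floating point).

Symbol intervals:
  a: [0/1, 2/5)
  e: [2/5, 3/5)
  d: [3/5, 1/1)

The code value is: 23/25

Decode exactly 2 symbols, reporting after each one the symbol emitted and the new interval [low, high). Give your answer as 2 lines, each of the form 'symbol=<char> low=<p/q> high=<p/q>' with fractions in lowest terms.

Step 1: interval [0/1, 1/1), width = 1/1 - 0/1 = 1/1
  'a': [0/1 + 1/1*0/1, 0/1 + 1/1*2/5) = [0/1, 2/5)
  'e': [0/1 + 1/1*2/5, 0/1 + 1/1*3/5) = [2/5, 3/5)
  'd': [0/1 + 1/1*3/5, 0/1 + 1/1*1/1) = [3/5, 1/1) <- contains code 23/25
  emit 'd', narrow to [3/5, 1/1)
Step 2: interval [3/5, 1/1), width = 1/1 - 3/5 = 2/5
  'a': [3/5 + 2/5*0/1, 3/5 + 2/5*2/5) = [3/5, 19/25)
  'e': [3/5 + 2/5*2/5, 3/5 + 2/5*3/5) = [19/25, 21/25)
  'd': [3/5 + 2/5*3/5, 3/5 + 2/5*1/1) = [21/25, 1/1) <- contains code 23/25
  emit 'd', narrow to [21/25, 1/1)

Answer: symbol=d low=3/5 high=1/1
symbol=d low=21/25 high=1/1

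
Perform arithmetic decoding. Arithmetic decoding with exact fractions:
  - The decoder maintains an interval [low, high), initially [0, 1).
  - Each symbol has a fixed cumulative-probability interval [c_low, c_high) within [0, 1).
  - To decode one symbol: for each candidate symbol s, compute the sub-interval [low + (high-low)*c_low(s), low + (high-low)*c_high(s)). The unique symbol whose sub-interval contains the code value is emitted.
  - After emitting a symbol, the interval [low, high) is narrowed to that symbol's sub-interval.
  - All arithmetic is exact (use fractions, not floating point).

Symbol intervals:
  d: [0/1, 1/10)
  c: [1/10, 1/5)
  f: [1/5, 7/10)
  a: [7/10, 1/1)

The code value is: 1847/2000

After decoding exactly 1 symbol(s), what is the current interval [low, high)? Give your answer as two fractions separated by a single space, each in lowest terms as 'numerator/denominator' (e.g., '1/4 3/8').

Step 1: interval [0/1, 1/1), width = 1/1 - 0/1 = 1/1
  'd': [0/1 + 1/1*0/1, 0/1 + 1/1*1/10) = [0/1, 1/10)
  'c': [0/1 + 1/1*1/10, 0/1 + 1/1*1/5) = [1/10, 1/5)
  'f': [0/1 + 1/1*1/5, 0/1 + 1/1*7/10) = [1/5, 7/10)
  'a': [0/1 + 1/1*7/10, 0/1 + 1/1*1/1) = [7/10, 1/1) <- contains code 1847/2000
  emit 'a', narrow to [7/10, 1/1)

Answer: 7/10 1/1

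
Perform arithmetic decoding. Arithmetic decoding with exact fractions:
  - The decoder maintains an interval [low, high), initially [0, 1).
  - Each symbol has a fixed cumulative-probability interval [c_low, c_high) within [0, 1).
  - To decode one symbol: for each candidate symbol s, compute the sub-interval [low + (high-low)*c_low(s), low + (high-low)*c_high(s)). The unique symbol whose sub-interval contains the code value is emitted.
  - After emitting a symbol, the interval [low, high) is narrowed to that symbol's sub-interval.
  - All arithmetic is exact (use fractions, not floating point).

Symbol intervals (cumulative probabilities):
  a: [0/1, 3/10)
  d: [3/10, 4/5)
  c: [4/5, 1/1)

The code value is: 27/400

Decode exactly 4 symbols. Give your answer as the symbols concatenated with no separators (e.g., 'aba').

Answer: aadc

Derivation:
Step 1: interval [0/1, 1/1), width = 1/1 - 0/1 = 1/1
  'a': [0/1 + 1/1*0/1, 0/1 + 1/1*3/10) = [0/1, 3/10) <- contains code 27/400
  'd': [0/1 + 1/1*3/10, 0/1 + 1/1*4/5) = [3/10, 4/5)
  'c': [0/1 + 1/1*4/5, 0/1 + 1/1*1/1) = [4/5, 1/1)
  emit 'a', narrow to [0/1, 3/10)
Step 2: interval [0/1, 3/10), width = 3/10 - 0/1 = 3/10
  'a': [0/1 + 3/10*0/1, 0/1 + 3/10*3/10) = [0/1, 9/100) <- contains code 27/400
  'd': [0/1 + 3/10*3/10, 0/1 + 3/10*4/5) = [9/100, 6/25)
  'c': [0/1 + 3/10*4/5, 0/1 + 3/10*1/1) = [6/25, 3/10)
  emit 'a', narrow to [0/1, 9/100)
Step 3: interval [0/1, 9/100), width = 9/100 - 0/1 = 9/100
  'a': [0/1 + 9/100*0/1, 0/1 + 9/100*3/10) = [0/1, 27/1000)
  'd': [0/1 + 9/100*3/10, 0/1 + 9/100*4/5) = [27/1000, 9/125) <- contains code 27/400
  'c': [0/1 + 9/100*4/5, 0/1 + 9/100*1/1) = [9/125, 9/100)
  emit 'd', narrow to [27/1000, 9/125)
Step 4: interval [27/1000, 9/125), width = 9/125 - 27/1000 = 9/200
  'a': [27/1000 + 9/200*0/1, 27/1000 + 9/200*3/10) = [27/1000, 81/2000)
  'd': [27/1000 + 9/200*3/10, 27/1000 + 9/200*4/5) = [81/2000, 63/1000)
  'c': [27/1000 + 9/200*4/5, 27/1000 + 9/200*1/1) = [63/1000, 9/125) <- contains code 27/400
  emit 'c', narrow to [63/1000, 9/125)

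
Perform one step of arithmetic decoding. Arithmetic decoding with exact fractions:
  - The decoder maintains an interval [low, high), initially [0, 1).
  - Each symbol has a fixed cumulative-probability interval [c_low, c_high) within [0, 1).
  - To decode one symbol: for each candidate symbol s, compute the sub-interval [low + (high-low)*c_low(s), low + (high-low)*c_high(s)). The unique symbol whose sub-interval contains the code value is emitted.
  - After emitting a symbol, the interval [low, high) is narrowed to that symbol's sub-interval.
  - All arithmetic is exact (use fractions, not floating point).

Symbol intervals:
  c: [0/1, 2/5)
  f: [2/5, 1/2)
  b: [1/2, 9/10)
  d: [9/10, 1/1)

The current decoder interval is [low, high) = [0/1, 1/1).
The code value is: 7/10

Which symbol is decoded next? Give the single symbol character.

Interval width = high − low = 1/1 − 0/1 = 1/1
Scaled code = (code − low) / width = (7/10 − 0/1) / 1/1 = 7/10
  c: [0/1, 2/5) 
  f: [2/5, 1/2) 
  b: [1/2, 9/10) ← scaled code falls here ✓
  d: [9/10, 1/1) 

Answer: b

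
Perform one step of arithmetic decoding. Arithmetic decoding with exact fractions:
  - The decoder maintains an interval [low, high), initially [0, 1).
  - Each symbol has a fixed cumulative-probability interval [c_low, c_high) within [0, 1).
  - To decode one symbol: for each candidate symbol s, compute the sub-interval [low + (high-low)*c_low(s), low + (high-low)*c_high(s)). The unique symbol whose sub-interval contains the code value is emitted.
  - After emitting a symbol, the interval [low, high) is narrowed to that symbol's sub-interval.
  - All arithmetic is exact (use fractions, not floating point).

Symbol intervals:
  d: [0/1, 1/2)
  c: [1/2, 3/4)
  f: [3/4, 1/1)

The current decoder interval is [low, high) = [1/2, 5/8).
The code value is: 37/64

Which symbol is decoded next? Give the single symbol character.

Interval width = high − low = 5/8 − 1/2 = 1/8
Scaled code = (code − low) / width = (37/64 − 1/2) / 1/8 = 5/8
  d: [0/1, 1/2) 
  c: [1/2, 3/4) ← scaled code falls here ✓
  f: [3/4, 1/1) 

Answer: c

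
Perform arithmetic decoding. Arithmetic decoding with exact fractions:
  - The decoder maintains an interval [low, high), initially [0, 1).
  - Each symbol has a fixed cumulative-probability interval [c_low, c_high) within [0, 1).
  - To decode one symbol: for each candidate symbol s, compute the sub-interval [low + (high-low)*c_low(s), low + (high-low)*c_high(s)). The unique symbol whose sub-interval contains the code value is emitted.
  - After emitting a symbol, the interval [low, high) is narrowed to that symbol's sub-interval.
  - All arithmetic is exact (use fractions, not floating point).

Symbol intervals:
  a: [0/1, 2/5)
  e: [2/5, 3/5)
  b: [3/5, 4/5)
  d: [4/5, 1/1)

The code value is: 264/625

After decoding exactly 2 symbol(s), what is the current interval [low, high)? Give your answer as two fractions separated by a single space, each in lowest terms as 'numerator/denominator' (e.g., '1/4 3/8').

Step 1: interval [0/1, 1/1), width = 1/1 - 0/1 = 1/1
  'a': [0/1 + 1/1*0/1, 0/1 + 1/1*2/5) = [0/1, 2/5)
  'e': [0/1 + 1/1*2/5, 0/1 + 1/1*3/5) = [2/5, 3/5) <- contains code 264/625
  'b': [0/1 + 1/1*3/5, 0/1 + 1/1*4/5) = [3/5, 4/5)
  'd': [0/1 + 1/1*4/5, 0/1 + 1/1*1/1) = [4/5, 1/1)
  emit 'e', narrow to [2/5, 3/5)
Step 2: interval [2/5, 3/5), width = 3/5 - 2/5 = 1/5
  'a': [2/5 + 1/5*0/1, 2/5 + 1/5*2/5) = [2/5, 12/25) <- contains code 264/625
  'e': [2/5 + 1/5*2/5, 2/5 + 1/5*3/5) = [12/25, 13/25)
  'b': [2/5 + 1/5*3/5, 2/5 + 1/5*4/5) = [13/25, 14/25)
  'd': [2/5 + 1/5*4/5, 2/5 + 1/5*1/1) = [14/25, 3/5)
  emit 'a', narrow to [2/5, 12/25)

Answer: 2/5 12/25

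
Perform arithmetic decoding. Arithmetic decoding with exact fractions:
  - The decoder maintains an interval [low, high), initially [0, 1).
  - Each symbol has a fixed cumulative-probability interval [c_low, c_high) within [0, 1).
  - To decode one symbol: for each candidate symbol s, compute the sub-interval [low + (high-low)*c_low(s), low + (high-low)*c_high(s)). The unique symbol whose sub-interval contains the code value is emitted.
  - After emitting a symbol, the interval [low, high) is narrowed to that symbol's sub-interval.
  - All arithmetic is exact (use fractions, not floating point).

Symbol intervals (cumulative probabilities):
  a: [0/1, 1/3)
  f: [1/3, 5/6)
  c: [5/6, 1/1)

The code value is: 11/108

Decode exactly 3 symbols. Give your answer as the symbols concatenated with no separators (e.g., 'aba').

Answer: aac

Derivation:
Step 1: interval [0/1, 1/1), width = 1/1 - 0/1 = 1/1
  'a': [0/1 + 1/1*0/1, 0/1 + 1/1*1/3) = [0/1, 1/3) <- contains code 11/108
  'f': [0/1 + 1/1*1/3, 0/1 + 1/1*5/6) = [1/3, 5/6)
  'c': [0/1 + 1/1*5/6, 0/1 + 1/1*1/1) = [5/6, 1/1)
  emit 'a', narrow to [0/1, 1/3)
Step 2: interval [0/1, 1/3), width = 1/3 - 0/1 = 1/3
  'a': [0/1 + 1/3*0/1, 0/1 + 1/3*1/3) = [0/1, 1/9) <- contains code 11/108
  'f': [0/1 + 1/3*1/3, 0/1 + 1/3*5/6) = [1/9, 5/18)
  'c': [0/1 + 1/3*5/6, 0/1 + 1/3*1/1) = [5/18, 1/3)
  emit 'a', narrow to [0/1, 1/9)
Step 3: interval [0/1, 1/9), width = 1/9 - 0/1 = 1/9
  'a': [0/1 + 1/9*0/1, 0/1 + 1/9*1/3) = [0/1, 1/27)
  'f': [0/1 + 1/9*1/3, 0/1 + 1/9*5/6) = [1/27, 5/54)
  'c': [0/1 + 1/9*5/6, 0/1 + 1/9*1/1) = [5/54, 1/9) <- contains code 11/108
  emit 'c', narrow to [5/54, 1/9)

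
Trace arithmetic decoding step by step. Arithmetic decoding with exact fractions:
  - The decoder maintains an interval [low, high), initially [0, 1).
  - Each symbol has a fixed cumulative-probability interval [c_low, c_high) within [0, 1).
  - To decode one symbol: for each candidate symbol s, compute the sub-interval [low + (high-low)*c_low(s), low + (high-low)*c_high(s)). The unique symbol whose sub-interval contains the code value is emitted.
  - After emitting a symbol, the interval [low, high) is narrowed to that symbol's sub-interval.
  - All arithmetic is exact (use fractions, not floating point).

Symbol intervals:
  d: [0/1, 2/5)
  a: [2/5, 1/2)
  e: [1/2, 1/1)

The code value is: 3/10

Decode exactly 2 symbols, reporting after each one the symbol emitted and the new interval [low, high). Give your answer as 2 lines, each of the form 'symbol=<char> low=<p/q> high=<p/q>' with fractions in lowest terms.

Answer: symbol=d low=0/1 high=2/5
symbol=e low=1/5 high=2/5

Derivation:
Step 1: interval [0/1, 1/1), width = 1/1 - 0/1 = 1/1
  'd': [0/1 + 1/1*0/1, 0/1 + 1/1*2/5) = [0/1, 2/5) <- contains code 3/10
  'a': [0/1 + 1/1*2/5, 0/1 + 1/1*1/2) = [2/5, 1/2)
  'e': [0/1 + 1/1*1/2, 0/1 + 1/1*1/1) = [1/2, 1/1)
  emit 'd', narrow to [0/1, 2/5)
Step 2: interval [0/1, 2/5), width = 2/5 - 0/1 = 2/5
  'd': [0/1 + 2/5*0/1, 0/1 + 2/5*2/5) = [0/1, 4/25)
  'a': [0/1 + 2/5*2/5, 0/1 + 2/5*1/2) = [4/25, 1/5)
  'e': [0/1 + 2/5*1/2, 0/1 + 2/5*1/1) = [1/5, 2/5) <- contains code 3/10
  emit 'e', narrow to [1/5, 2/5)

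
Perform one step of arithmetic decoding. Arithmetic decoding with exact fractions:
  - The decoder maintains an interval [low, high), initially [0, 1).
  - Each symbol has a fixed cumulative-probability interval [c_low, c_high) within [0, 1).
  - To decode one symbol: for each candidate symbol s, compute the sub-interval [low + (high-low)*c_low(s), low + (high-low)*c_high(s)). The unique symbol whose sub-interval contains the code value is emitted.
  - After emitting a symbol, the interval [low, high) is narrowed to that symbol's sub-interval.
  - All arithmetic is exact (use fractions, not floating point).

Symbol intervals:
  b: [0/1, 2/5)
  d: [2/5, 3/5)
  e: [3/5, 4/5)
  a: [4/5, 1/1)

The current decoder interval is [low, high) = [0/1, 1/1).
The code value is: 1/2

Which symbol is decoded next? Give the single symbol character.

Interval width = high − low = 1/1 − 0/1 = 1/1
Scaled code = (code − low) / width = (1/2 − 0/1) / 1/1 = 1/2
  b: [0/1, 2/5) 
  d: [2/5, 3/5) ← scaled code falls here ✓
  e: [3/5, 4/5) 
  a: [4/5, 1/1) 

Answer: d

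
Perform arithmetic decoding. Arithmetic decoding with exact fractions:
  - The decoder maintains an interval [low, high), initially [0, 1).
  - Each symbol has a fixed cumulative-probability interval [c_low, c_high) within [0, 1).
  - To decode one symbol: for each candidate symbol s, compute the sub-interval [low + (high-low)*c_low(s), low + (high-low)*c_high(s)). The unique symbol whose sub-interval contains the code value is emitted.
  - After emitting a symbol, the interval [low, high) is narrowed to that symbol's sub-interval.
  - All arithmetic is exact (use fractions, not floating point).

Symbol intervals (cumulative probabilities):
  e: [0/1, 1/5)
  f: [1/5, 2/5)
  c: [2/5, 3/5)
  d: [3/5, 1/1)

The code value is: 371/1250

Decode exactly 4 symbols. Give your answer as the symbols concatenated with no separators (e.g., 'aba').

Answer: fcce

Derivation:
Step 1: interval [0/1, 1/1), width = 1/1 - 0/1 = 1/1
  'e': [0/1 + 1/1*0/1, 0/1 + 1/1*1/5) = [0/1, 1/5)
  'f': [0/1 + 1/1*1/5, 0/1 + 1/1*2/5) = [1/5, 2/5) <- contains code 371/1250
  'c': [0/1 + 1/1*2/5, 0/1 + 1/1*3/5) = [2/5, 3/5)
  'd': [0/1 + 1/1*3/5, 0/1 + 1/1*1/1) = [3/5, 1/1)
  emit 'f', narrow to [1/5, 2/5)
Step 2: interval [1/5, 2/5), width = 2/5 - 1/5 = 1/5
  'e': [1/5 + 1/5*0/1, 1/5 + 1/5*1/5) = [1/5, 6/25)
  'f': [1/5 + 1/5*1/5, 1/5 + 1/5*2/5) = [6/25, 7/25)
  'c': [1/5 + 1/5*2/5, 1/5 + 1/5*3/5) = [7/25, 8/25) <- contains code 371/1250
  'd': [1/5 + 1/5*3/5, 1/5 + 1/5*1/1) = [8/25, 2/5)
  emit 'c', narrow to [7/25, 8/25)
Step 3: interval [7/25, 8/25), width = 8/25 - 7/25 = 1/25
  'e': [7/25 + 1/25*0/1, 7/25 + 1/25*1/5) = [7/25, 36/125)
  'f': [7/25 + 1/25*1/5, 7/25 + 1/25*2/5) = [36/125, 37/125)
  'c': [7/25 + 1/25*2/5, 7/25 + 1/25*3/5) = [37/125, 38/125) <- contains code 371/1250
  'd': [7/25 + 1/25*3/5, 7/25 + 1/25*1/1) = [38/125, 8/25)
  emit 'c', narrow to [37/125, 38/125)
Step 4: interval [37/125, 38/125), width = 38/125 - 37/125 = 1/125
  'e': [37/125 + 1/125*0/1, 37/125 + 1/125*1/5) = [37/125, 186/625) <- contains code 371/1250
  'f': [37/125 + 1/125*1/5, 37/125 + 1/125*2/5) = [186/625, 187/625)
  'c': [37/125 + 1/125*2/5, 37/125 + 1/125*3/5) = [187/625, 188/625)
  'd': [37/125 + 1/125*3/5, 37/125 + 1/125*1/1) = [188/625, 38/125)
  emit 'e', narrow to [37/125, 186/625)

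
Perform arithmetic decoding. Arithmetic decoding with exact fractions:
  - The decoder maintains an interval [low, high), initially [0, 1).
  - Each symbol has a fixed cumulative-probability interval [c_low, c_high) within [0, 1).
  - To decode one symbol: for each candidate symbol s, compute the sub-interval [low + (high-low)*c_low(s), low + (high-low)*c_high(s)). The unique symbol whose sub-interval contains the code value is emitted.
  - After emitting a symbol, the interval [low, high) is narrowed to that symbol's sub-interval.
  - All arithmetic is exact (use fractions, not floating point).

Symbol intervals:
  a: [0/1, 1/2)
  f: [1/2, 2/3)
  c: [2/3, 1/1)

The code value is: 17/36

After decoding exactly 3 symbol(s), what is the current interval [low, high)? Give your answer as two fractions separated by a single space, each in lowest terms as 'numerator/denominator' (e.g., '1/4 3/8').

Step 1: interval [0/1, 1/1), width = 1/1 - 0/1 = 1/1
  'a': [0/1 + 1/1*0/1, 0/1 + 1/1*1/2) = [0/1, 1/2) <- contains code 17/36
  'f': [0/1 + 1/1*1/2, 0/1 + 1/1*2/3) = [1/2, 2/3)
  'c': [0/1 + 1/1*2/3, 0/1 + 1/1*1/1) = [2/3, 1/1)
  emit 'a', narrow to [0/1, 1/2)
Step 2: interval [0/1, 1/2), width = 1/2 - 0/1 = 1/2
  'a': [0/1 + 1/2*0/1, 0/1 + 1/2*1/2) = [0/1, 1/4)
  'f': [0/1 + 1/2*1/2, 0/1 + 1/2*2/3) = [1/4, 1/3)
  'c': [0/1 + 1/2*2/3, 0/1 + 1/2*1/1) = [1/3, 1/2) <- contains code 17/36
  emit 'c', narrow to [1/3, 1/2)
Step 3: interval [1/3, 1/2), width = 1/2 - 1/3 = 1/6
  'a': [1/3 + 1/6*0/1, 1/3 + 1/6*1/2) = [1/3, 5/12)
  'f': [1/3 + 1/6*1/2, 1/3 + 1/6*2/3) = [5/12, 4/9)
  'c': [1/3 + 1/6*2/3, 1/3 + 1/6*1/1) = [4/9, 1/2) <- contains code 17/36
  emit 'c', narrow to [4/9, 1/2)

Answer: 4/9 1/2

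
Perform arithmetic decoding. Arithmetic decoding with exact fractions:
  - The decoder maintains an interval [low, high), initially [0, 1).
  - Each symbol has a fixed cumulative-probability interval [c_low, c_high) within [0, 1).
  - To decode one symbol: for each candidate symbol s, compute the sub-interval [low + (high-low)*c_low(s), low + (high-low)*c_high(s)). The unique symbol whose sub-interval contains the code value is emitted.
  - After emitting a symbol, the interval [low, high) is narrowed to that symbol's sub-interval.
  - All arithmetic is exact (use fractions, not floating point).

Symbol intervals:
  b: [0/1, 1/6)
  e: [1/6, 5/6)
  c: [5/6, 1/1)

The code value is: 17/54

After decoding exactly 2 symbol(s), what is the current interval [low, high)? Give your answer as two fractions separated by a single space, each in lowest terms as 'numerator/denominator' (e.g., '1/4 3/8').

Step 1: interval [0/1, 1/1), width = 1/1 - 0/1 = 1/1
  'b': [0/1 + 1/1*0/1, 0/1 + 1/1*1/6) = [0/1, 1/6)
  'e': [0/1 + 1/1*1/6, 0/1 + 1/1*5/6) = [1/6, 5/6) <- contains code 17/54
  'c': [0/1 + 1/1*5/6, 0/1 + 1/1*1/1) = [5/6, 1/1)
  emit 'e', narrow to [1/6, 5/6)
Step 2: interval [1/6, 5/6), width = 5/6 - 1/6 = 2/3
  'b': [1/6 + 2/3*0/1, 1/6 + 2/3*1/6) = [1/6, 5/18)
  'e': [1/6 + 2/3*1/6, 1/6 + 2/3*5/6) = [5/18, 13/18) <- contains code 17/54
  'c': [1/6 + 2/3*5/6, 1/6 + 2/3*1/1) = [13/18, 5/6)
  emit 'e', narrow to [5/18, 13/18)

Answer: 5/18 13/18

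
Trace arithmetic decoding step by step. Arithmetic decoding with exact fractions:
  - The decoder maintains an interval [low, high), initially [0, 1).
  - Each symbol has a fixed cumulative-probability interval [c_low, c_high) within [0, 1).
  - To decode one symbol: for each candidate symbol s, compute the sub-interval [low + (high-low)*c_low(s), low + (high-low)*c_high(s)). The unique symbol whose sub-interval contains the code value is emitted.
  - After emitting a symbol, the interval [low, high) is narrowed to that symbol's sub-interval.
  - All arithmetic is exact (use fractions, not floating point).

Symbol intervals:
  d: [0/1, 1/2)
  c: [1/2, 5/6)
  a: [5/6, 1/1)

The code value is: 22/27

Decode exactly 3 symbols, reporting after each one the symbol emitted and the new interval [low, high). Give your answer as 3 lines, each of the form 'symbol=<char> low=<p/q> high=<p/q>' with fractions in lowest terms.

Answer: symbol=c low=1/2 high=5/6
symbol=a low=7/9 high=5/6
symbol=c low=29/36 high=89/108

Derivation:
Step 1: interval [0/1, 1/1), width = 1/1 - 0/1 = 1/1
  'd': [0/1 + 1/1*0/1, 0/1 + 1/1*1/2) = [0/1, 1/2)
  'c': [0/1 + 1/1*1/2, 0/1 + 1/1*5/6) = [1/2, 5/6) <- contains code 22/27
  'a': [0/1 + 1/1*5/6, 0/1 + 1/1*1/1) = [5/6, 1/1)
  emit 'c', narrow to [1/2, 5/6)
Step 2: interval [1/2, 5/6), width = 5/6 - 1/2 = 1/3
  'd': [1/2 + 1/3*0/1, 1/2 + 1/3*1/2) = [1/2, 2/3)
  'c': [1/2 + 1/3*1/2, 1/2 + 1/3*5/6) = [2/3, 7/9)
  'a': [1/2 + 1/3*5/6, 1/2 + 1/3*1/1) = [7/9, 5/6) <- contains code 22/27
  emit 'a', narrow to [7/9, 5/6)
Step 3: interval [7/9, 5/6), width = 5/6 - 7/9 = 1/18
  'd': [7/9 + 1/18*0/1, 7/9 + 1/18*1/2) = [7/9, 29/36)
  'c': [7/9 + 1/18*1/2, 7/9 + 1/18*5/6) = [29/36, 89/108) <- contains code 22/27
  'a': [7/9 + 1/18*5/6, 7/9 + 1/18*1/1) = [89/108, 5/6)
  emit 'c', narrow to [29/36, 89/108)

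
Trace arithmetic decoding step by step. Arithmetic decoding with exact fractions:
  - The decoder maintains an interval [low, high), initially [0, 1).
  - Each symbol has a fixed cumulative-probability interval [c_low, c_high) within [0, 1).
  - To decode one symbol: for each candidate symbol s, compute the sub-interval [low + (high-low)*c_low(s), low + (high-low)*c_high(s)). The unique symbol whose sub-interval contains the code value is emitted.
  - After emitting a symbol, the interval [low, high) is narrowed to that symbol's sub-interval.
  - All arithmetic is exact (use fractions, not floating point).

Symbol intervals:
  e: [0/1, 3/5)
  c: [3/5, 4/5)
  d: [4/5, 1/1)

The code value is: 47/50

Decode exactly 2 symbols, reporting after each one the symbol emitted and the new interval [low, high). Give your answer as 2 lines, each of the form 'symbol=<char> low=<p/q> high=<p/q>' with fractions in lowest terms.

Answer: symbol=d low=4/5 high=1/1
symbol=c low=23/25 high=24/25

Derivation:
Step 1: interval [0/1, 1/1), width = 1/1 - 0/1 = 1/1
  'e': [0/1 + 1/1*0/1, 0/1 + 1/1*3/5) = [0/1, 3/5)
  'c': [0/1 + 1/1*3/5, 0/1 + 1/1*4/5) = [3/5, 4/5)
  'd': [0/1 + 1/1*4/5, 0/1 + 1/1*1/1) = [4/5, 1/1) <- contains code 47/50
  emit 'd', narrow to [4/5, 1/1)
Step 2: interval [4/5, 1/1), width = 1/1 - 4/5 = 1/5
  'e': [4/5 + 1/5*0/1, 4/5 + 1/5*3/5) = [4/5, 23/25)
  'c': [4/5 + 1/5*3/5, 4/5 + 1/5*4/5) = [23/25, 24/25) <- contains code 47/50
  'd': [4/5 + 1/5*4/5, 4/5 + 1/5*1/1) = [24/25, 1/1)
  emit 'c', narrow to [23/25, 24/25)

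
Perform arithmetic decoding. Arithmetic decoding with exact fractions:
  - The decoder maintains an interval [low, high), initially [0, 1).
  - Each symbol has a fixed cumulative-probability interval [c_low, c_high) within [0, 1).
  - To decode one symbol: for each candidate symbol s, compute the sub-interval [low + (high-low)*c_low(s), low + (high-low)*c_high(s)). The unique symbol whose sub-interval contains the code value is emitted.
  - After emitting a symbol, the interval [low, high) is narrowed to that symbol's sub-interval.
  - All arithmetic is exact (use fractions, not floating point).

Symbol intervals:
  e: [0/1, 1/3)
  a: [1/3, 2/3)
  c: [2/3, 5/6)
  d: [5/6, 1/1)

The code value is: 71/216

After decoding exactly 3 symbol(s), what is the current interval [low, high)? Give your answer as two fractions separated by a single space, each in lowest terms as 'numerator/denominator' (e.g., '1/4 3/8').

Answer: 35/108 1/3

Derivation:
Step 1: interval [0/1, 1/1), width = 1/1 - 0/1 = 1/1
  'e': [0/1 + 1/1*0/1, 0/1 + 1/1*1/3) = [0/1, 1/3) <- contains code 71/216
  'a': [0/1 + 1/1*1/3, 0/1 + 1/1*2/3) = [1/3, 2/3)
  'c': [0/1 + 1/1*2/3, 0/1 + 1/1*5/6) = [2/3, 5/6)
  'd': [0/1 + 1/1*5/6, 0/1 + 1/1*1/1) = [5/6, 1/1)
  emit 'e', narrow to [0/1, 1/3)
Step 2: interval [0/1, 1/3), width = 1/3 - 0/1 = 1/3
  'e': [0/1 + 1/3*0/1, 0/1 + 1/3*1/3) = [0/1, 1/9)
  'a': [0/1 + 1/3*1/3, 0/1 + 1/3*2/3) = [1/9, 2/9)
  'c': [0/1 + 1/3*2/3, 0/1 + 1/3*5/6) = [2/9, 5/18)
  'd': [0/1 + 1/3*5/6, 0/1 + 1/3*1/1) = [5/18, 1/3) <- contains code 71/216
  emit 'd', narrow to [5/18, 1/3)
Step 3: interval [5/18, 1/3), width = 1/3 - 5/18 = 1/18
  'e': [5/18 + 1/18*0/1, 5/18 + 1/18*1/3) = [5/18, 8/27)
  'a': [5/18 + 1/18*1/3, 5/18 + 1/18*2/3) = [8/27, 17/54)
  'c': [5/18 + 1/18*2/3, 5/18 + 1/18*5/6) = [17/54, 35/108)
  'd': [5/18 + 1/18*5/6, 5/18 + 1/18*1/1) = [35/108, 1/3) <- contains code 71/216
  emit 'd', narrow to [35/108, 1/3)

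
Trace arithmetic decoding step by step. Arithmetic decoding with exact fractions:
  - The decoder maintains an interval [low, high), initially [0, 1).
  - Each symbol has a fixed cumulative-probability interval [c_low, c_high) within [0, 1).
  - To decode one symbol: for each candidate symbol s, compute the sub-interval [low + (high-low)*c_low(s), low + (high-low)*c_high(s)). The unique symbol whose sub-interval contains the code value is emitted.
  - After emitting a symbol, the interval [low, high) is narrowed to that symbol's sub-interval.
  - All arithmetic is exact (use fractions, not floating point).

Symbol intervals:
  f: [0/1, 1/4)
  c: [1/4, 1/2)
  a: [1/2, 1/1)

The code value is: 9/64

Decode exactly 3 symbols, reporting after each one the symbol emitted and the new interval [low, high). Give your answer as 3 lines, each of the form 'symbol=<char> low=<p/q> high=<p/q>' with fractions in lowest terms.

Step 1: interval [0/1, 1/1), width = 1/1 - 0/1 = 1/1
  'f': [0/1 + 1/1*0/1, 0/1 + 1/1*1/4) = [0/1, 1/4) <- contains code 9/64
  'c': [0/1 + 1/1*1/4, 0/1 + 1/1*1/2) = [1/4, 1/2)
  'a': [0/1 + 1/1*1/2, 0/1 + 1/1*1/1) = [1/2, 1/1)
  emit 'f', narrow to [0/1, 1/4)
Step 2: interval [0/1, 1/4), width = 1/4 - 0/1 = 1/4
  'f': [0/1 + 1/4*0/1, 0/1 + 1/4*1/4) = [0/1, 1/16)
  'c': [0/1 + 1/4*1/4, 0/1 + 1/4*1/2) = [1/16, 1/8)
  'a': [0/1 + 1/4*1/2, 0/1 + 1/4*1/1) = [1/8, 1/4) <- contains code 9/64
  emit 'a', narrow to [1/8, 1/4)
Step 3: interval [1/8, 1/4), width = 1/4 - 1/8 = 1/8
  'f': [1/8 + 1/8*0/1, 1/8 + 1/8*1/4) = [1/8, 5/32) <- contains code 9/64
  'c': [1/8 + 1/8*1/4, 1/8 + 1/8*1/2) = [5/32, 3/16)
  'a': [1/8 + 1/8*1/2, 1/8 + 1/8*1/1) = [3/16, 1/4)
  emit 'f', narrow to [1/8, 5/32)

Answer: symbol=f low=0/1 high=1/4
symbol=a low=1/8 high=1/4
symbol=f low=1/8 high=5/32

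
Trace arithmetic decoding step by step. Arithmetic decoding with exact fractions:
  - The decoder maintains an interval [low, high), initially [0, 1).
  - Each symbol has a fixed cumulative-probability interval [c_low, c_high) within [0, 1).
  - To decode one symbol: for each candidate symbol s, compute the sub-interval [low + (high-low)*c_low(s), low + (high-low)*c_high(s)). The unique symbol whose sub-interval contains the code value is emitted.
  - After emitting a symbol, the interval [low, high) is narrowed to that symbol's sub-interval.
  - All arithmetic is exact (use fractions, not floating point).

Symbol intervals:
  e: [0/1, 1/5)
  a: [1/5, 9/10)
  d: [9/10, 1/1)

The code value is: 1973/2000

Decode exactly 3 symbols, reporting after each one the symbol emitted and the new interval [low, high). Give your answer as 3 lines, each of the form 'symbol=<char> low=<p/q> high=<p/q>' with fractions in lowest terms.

Answer: symbol=d low=9/10 high=1/1
symbol=a low=23/25 high=99/100
symbol=d low=983/1000 high=99/100

Derivation:
Step 1: interval [0/1, 1/1), width = 1/1 - 0/1 = 1/1
  'e': [0/1 + 1/1*0/1, 0/1 + 1/1*1/5) = [0/1, 1/5)
  'a': [0/1 + 1/1*1/5, 0/1 + 1/1*9/10) = [1/5, 9/10)
  'd': [0/1 + 1/1*9/10, 0/1 + 1/1*1/1) = [9/10, 1/1) <- contains code 1973/2000
  emit 'd', narrow to [9/10, 1/1)
Step 2: interval [9/10, 1/1), width = 1/1 - 9/10 = 1/10
  'e': [9/10 + 1/10*0/1, 9/10 + 1/10*1/5) = [9/10, 23/25)
  'a': [9/10 + 1/10*1/5, 9/10 + 1/10*9/10) = [23/25, 99/100) <- contains code 1973/2000
  'd': [9/10 + 1/10*9/10, 9/10 + 1/10*1/1) = [99/100, 1/1)
  emit 'a', narrow to [23/25, 99/100)
Step 3: interval [23/25, 99/100), width = 99/100 - 23/25 = 7/100
  'e': [23/25 + 7/100*0/1, 23/25 + 7/100*1/5) = [23/25, 467/500)
  'a': [23/25 + 7/100*1/5, 23/25 + 7/100*9/10) = [467/500, 983/1000)
  'd': [23/25 + 7/100*9/10, 23/25 + 7/100*1/1) = [983/1000, 99/100) <- contains code 1973/2000
  emit 'd', narrow to [983/1000, 99/100)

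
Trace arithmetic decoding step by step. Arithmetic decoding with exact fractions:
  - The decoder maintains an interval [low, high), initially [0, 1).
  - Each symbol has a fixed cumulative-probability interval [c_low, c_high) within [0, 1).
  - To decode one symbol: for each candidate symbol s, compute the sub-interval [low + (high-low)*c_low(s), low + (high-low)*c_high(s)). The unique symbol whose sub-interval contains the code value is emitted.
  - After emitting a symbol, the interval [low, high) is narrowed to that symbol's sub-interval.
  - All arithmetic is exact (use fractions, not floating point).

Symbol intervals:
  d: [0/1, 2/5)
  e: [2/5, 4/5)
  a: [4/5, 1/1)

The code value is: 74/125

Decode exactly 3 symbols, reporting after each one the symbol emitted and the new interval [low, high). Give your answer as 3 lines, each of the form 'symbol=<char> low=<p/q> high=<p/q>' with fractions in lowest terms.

Step 1: interval [0/1, 1/1), width = 1/1 - 0/1 = 1/1
  'd': [0/1 + 1/1*0/1, 0/1 + 1/1*2/5) = [0/1, 2/5)
  'e': [0/1 + 1/1*2/5, 0/1 + 1/1*4/5) = [2/5, 4/5) <- contains code 74/125
  'a': [0/1 + 1/1*4/5, 0/1 + 1/1*1/1) = [4/5, 1/1)
  emit 'e', narrow to [2/5, 4/5)
Step 2: interval [2/5, 4/5), width = 4/5 - 2/5 = 2/5
  'd': [2/5 + 2/5*0/1, 2/5 + 2/5*2/5) = [2/5, 14/25)
  'e': [2/5 + 2/5*2/5, 2/5 + 2/5*4/5) = [14/25, 18/25) <- contains code 74/125
  'a': [2/5 + 2/5*4/5, 2/5 + 2/5*1/1) = [18/25, 4/5)
  emit 'e', narrow to [14/25, 18/25)
Step 3: interval [14/25, 18/25), width = 18/25 - 14/25 = 4/25
  'd': [14/25 + 4/25*0/1, 14/25 + 4/25*2/5) = [14/25, 78/125) <- contains code 74/125
  'e': [14/25 + 4/25*2/5, 14/25 + 4/25*4/5) = [78/125, 86/125)
  'a': [14/25 + 4/25*4/5, 14/25 + 4/25*1/1) = [86/125, 18/25)
  emit 'd', narrow to [14/25, 78/125)

Answer: symbol=e low=2/5 high=4/5
symbol=e low=14/25 high=18/25
symbol=d low=14/25 high=78/125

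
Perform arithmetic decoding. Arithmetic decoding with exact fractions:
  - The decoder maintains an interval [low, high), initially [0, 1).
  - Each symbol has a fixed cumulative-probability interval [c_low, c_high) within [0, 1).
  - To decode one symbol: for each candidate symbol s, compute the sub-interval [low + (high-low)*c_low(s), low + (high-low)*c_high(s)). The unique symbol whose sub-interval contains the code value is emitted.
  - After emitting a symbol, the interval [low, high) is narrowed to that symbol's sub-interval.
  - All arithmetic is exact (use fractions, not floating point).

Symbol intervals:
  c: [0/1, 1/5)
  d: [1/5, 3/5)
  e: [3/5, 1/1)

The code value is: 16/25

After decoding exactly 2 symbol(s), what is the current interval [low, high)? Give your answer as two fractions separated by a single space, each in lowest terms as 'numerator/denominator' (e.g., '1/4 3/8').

Answer: 3/5 17/25

Derivation:
Step 1: interval [0/1, 1/1), width = 1/1 - 0/1 = 1/1
  'c': [0/1 + 1/1*0/1, 0/1 + 1/1*1/5) = [0/1, 1/5)
  'd': [0/1 + 1/1*1/5, 0/1 + 1/1*3/5) = [1/5, 3/5)
  'e': [0/1 + 1/1*3/5, 0/1 + 1/1*1/1) = [3/5, 1/1) <- contains code 16/25
  emit 'e', narrow to [3/5, 1/1)
Step 2: interval [3/5, 1/1), width = 1/1 - 3/5 = 2/5
  'c': [3/5 + 2/5*0/1, 3/5 + 2/5*1/5) = [3/5, 17/25) <- contains code 16/25
  'd': [3/5 + 2/5*1/5, 3/5 + 2/5*3/5) = [17/25, 21/25)
  'e': [3/5 + 2/5*3/5, 3/5 + 2/5*1/1) = [21/25, 1/1)
  emit 'c', narrow to [3/5, 17/25)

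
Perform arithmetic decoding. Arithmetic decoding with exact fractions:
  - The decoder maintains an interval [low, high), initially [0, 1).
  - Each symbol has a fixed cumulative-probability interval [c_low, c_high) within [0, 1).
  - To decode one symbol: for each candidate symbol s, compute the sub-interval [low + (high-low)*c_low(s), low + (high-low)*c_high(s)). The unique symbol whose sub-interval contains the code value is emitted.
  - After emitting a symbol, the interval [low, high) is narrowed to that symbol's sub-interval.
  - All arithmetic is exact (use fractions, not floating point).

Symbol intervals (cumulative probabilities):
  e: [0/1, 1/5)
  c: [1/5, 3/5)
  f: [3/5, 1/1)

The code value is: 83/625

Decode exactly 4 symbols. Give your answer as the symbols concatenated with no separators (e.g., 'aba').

Step 1: interval [0/1, 1/1), width = 1/1 - 0/1 = 1/1
  'e': [0/1 + 1/1*0/1, 0/1 + 1/1*1/5) = [0/1, 1/5) <- contains code 83/625
  'c': [0/1 + 1/1*1/5, 0/1 + 1/1*3/5) = [1/5, 3/5)
  'f': [0/1 + 1/1*3/5, 0/1 + 1/1*1/1) = [3/5, 1/1)
  emit 'e', narrow to [0/1, 1/5)
Step 2: interval [0/1, 1/5), width = 1/5 - 0/1 = 1/5
  'e': [0/1 + 1/5*0/1, 0/1 + 1/5*1/5) = [0/1, 1/25)
  'c': [0/1 + 1/5*1/5, 0/1 + 1/5*3/5) = [1/25, 3/25)
  'f': [0/1 + 1/5*3/5, 0/1 + 1/5*1/1) = [3/25, 1/5) <- contains code 83/625
  emit 'f', narrow to [3/25, 1/5)
Step 3: interval [3/25, 1/5), width = 1/5 - 3/25 = 2/25
  'e': [3/25 + 2/25*0/1, 3/25 + 2/25*1/5) = [3/25, 17/125) <- contains code 83/625
  'c': [3/25 + 2/25*1/5, 3/25 + 2/25*3/5) = [17/125, 21/125)
  'f': [3/25 + 2/25*3/5, 3/25 + 2/25*1/1) = [21/125, 1/5)
  emit 'e', narrow to [3/25, 17/125)
Step 4: interval [3/25, 17/125), width = 17/125 - 3/25 = 2/125
  'e': [3/25 + 2/125*0/1, 3/25 + 2/125*1/5) = [3/25, 77/625)
  'c': [3/25 + 2/125*1/5, 3/25 + 2/125*3/5) = [77/625, 81/625)
  'f': [3/25 + 2/125*3/5, 3/25 + 2/125*1/1) = [81/625, 17/125) <- contains code 83/625
  emit 'f', narrow to [81/625, 17/125)

Answer: efef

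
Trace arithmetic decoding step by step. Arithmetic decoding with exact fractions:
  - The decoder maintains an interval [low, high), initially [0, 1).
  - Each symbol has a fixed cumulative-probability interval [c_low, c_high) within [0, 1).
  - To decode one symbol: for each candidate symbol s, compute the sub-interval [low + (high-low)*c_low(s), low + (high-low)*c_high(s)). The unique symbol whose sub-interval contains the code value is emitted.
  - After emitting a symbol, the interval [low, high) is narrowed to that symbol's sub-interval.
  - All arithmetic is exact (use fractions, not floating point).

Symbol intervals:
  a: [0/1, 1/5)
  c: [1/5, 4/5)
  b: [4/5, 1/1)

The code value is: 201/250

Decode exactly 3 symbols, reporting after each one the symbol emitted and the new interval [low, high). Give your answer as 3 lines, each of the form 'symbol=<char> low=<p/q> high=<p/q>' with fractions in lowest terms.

Answer: symbol=b low=4/5 high=1/1
symbol=a low=4/5 high=21/25
symbol=a low=4/5 high=101/125

Derivation:
Step 1: interval [0/1, 1/1), width = 1/1 - 0/1 = 1/1
  'a': [0/1 + 1/1*0/1, 0/1 + 1/1*1/5) = [0/1, 1/5)
  'c': [0/1 + 1/1*1/5, 0/1 + 1/1*4/5) = [1/5, 4/5)
  'b': [0/1 + 1/1*4/5, 0/1 + 1/1*1/1) = [4/5, 1/1) <- contains code 201/250
  emit 'b', narrow to [4/5, 1/1)
Step 2: interval [4/5, 1/1), width = 1/1 - 4/5 = 1/5
  'a': [4/5 + 1/5*0/1, 4/5 + 1/5*1/5) = [4/5, 21/25) <- contains code 201/250
  'c': [4/5 + 1/5*1/5, 4/5 + 1/5*4/5) = [21/25, 24/25)
  'b': [4/5 + 1/5*4/5, 4/5 + 1/5*1/1) = [24/25, 1/1)
  emit 'a', narrow to [4/5, 21/25)
Step 3: interval [4/5, 21/25), width = 21/25 - 4/5 = 1/25
  'a': [4/5 + 1/25*0/1, 4/5 + 1/25*1/5) = [4/5, 101/125) <- contains code 201/250
  'c': [4/5 + 1/25*1/5, 4/5 + 1/25*4/5) = [101/125, 104/125)
  'b': [4/5 + 1/25*4/5, 4/5 + 1/25*1/1) = [104/125, 21/25)
  emit 'a', narrow to [4/5, 101/125)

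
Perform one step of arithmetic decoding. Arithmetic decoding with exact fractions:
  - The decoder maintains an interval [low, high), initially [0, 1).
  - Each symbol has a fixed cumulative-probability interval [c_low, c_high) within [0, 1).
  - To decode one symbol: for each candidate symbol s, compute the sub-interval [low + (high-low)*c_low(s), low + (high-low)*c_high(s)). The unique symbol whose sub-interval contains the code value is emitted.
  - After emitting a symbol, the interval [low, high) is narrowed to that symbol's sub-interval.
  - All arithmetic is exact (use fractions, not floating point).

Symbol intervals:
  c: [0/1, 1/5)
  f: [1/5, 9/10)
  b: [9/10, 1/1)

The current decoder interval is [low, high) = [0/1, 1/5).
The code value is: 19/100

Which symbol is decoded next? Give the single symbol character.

Answer: b

Derivation:
Interval width = high − low = 1/5 − 0/1 = 1/5
Scaled code = (code − low) / width = (19/100 − 0/1) / 1/5 = 19/20
  c: [0/1, 1/5) 
  f: [1/5, 9/10) 
  b: [9/10, 1/1) ← scaled code falls here ✓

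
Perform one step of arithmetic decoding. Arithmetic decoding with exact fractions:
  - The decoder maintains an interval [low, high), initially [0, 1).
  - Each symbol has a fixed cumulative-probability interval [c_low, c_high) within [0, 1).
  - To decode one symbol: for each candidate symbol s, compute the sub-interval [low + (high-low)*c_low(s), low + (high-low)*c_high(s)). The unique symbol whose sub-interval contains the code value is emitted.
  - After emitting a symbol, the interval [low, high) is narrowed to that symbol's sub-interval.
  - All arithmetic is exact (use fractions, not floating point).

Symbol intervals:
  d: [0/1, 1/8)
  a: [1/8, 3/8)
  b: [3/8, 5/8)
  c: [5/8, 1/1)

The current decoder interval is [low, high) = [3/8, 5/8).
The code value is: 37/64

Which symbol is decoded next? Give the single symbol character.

Answer: c

Derivation:
Interval width = high − low = 5/8 − 3/8 = 1/4
Scaled code = (code − low) / width = (37/64 − 3/8) / 1/4 = 13/16
  d: [0/1, 1/8) 
  a: [1/8, 3/8) 
  b: [3/8, 5/8) 
  c: [5/8, 1/1) ← scaled code falls here ✓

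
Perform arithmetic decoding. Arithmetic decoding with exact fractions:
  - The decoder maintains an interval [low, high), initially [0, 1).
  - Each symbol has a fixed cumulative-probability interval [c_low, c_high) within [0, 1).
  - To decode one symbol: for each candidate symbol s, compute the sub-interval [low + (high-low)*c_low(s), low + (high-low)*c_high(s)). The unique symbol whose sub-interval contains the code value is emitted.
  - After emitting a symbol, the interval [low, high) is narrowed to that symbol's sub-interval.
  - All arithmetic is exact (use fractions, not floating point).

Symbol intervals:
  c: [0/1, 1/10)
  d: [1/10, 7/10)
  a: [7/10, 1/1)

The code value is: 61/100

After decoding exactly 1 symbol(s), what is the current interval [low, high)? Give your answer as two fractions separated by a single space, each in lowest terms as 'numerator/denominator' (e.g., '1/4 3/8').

Step 1: interval [0/1, 1/1), width = 1/1 - 0/1 = 1/1
  'c': [0/1 + 1/1*0/1, 0/1 + 1/1*1/10) = [0/1, 1/10)
  'd': [0/1 + 1/1*1/10, 0/1 + 1/1*7/10) = [1/10, 7/10) <- contains code 61/100
  'a': [0/1 + 1/1*7/10, 0/1 + 1/1*1/1) = [7/10, 1/1)
  emit 'd', narrow to [1/10, 7/10)

Answer: 1/10 7/10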